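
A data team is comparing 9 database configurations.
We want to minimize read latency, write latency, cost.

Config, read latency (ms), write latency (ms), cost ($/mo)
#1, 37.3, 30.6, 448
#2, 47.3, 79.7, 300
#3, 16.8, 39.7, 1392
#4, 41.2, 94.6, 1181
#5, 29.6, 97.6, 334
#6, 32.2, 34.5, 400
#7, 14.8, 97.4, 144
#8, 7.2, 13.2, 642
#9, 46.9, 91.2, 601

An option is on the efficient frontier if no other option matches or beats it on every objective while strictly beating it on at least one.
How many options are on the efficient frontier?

#1: not dominated.
#2: not dominated.
#3: dominated by #8 (read latency 7.2≤16.8, write latency 13.2≤39.7, cost 642≤1392).
#4: dominated by #1 (read latency 37.3≤41.2, write latency 30.6≤94.6, cost 448≤1181).
#5: dominated by #7 (read latency 14.8≤29.6, write latency 97.4≤97.6, cost 144≤334).
#6: not dominated.
#7: not dominated (best cost).
#8: not dominated (best read latency).
#9: dominated by #1 (read latency 37.3≤46.9, write latency 30.6≤91.2, cost 448≤601).
Pareto-optimal: #1, #2, #6, #7, #8 → 5.

5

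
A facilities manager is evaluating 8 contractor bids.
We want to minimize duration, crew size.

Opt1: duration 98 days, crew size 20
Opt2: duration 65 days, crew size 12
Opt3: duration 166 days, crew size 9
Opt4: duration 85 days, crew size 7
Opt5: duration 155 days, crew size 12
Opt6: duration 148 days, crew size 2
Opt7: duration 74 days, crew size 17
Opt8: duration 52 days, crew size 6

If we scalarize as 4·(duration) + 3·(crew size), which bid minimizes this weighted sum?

Opt8

Opt1: 4·98 + 3·20 = 452
Opt2: 4·65 + 3·12 = 296
Opt3: 4·166 + 3·9 = 691
Opt4: 4·85 + 3·7 = 361
Opt5: 4·155 + 3·12 = 656
Opt6: 4·148 + 3·2 = 598
Opt7: 4·74 + 3·17 = 347
Opt8: 4·52 + 3·6 = 226
Lowest: Opt8 at 226.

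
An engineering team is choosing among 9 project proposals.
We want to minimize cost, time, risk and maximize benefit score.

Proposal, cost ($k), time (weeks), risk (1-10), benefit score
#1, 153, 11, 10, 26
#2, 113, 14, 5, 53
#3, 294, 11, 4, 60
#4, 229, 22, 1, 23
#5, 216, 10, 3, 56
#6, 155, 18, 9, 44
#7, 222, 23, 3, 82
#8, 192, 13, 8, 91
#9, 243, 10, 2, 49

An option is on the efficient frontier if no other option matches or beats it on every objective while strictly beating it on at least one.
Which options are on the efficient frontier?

#1, #2, #3, #4, #5, #7, #8, #9

#1: not dominated.
#2: not dominated (best cost).
#3: not dominated.
#4: not dominated (best risk).
#5: not dominated.
#6: dominated by #2 (cost 113≤155, time 14≤18, risk 5≤9, benefit score 53≥44).
#7: not dominated.
#8: not dominated (best benefit score).
#9: not dominated.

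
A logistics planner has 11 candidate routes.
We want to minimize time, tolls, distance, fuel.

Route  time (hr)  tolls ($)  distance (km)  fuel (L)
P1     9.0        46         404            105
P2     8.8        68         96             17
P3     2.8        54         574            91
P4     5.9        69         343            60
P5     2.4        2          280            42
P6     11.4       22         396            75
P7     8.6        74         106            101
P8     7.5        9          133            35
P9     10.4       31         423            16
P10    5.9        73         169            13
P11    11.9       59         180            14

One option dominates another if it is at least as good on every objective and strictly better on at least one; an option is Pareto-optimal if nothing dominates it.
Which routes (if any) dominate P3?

P5

P5: time 2.4≤2.8, tolls 2≤54, distance 280≤574, fuel 42≤91 — dominates P3.
Others (P1, P2, P4, P6, P7, P8, P9, P10, P11) are each worse than P3 on at least one objective.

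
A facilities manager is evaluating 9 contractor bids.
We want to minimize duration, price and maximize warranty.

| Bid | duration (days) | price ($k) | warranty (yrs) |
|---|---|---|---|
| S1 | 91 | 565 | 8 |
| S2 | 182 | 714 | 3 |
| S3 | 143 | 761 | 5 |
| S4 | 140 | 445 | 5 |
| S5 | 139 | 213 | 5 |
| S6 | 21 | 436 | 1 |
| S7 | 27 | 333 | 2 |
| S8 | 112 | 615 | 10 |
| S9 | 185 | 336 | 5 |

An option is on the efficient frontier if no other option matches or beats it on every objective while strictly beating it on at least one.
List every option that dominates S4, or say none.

S5: duration 139≤140, price 213≤445, warranty 5≥5 — dominates S4.
Others (S1, S2, S3, S6, S7, S8, S9) are each worse than S4 on at least one objective.

S5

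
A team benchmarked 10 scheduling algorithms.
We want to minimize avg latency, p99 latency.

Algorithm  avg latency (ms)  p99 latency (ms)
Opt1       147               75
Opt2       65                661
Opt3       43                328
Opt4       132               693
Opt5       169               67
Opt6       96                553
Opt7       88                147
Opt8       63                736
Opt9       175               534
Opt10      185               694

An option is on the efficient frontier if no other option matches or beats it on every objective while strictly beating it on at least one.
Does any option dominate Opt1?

Opt2: worse on p99 latency (661 vs 75).
Opt3: worse on p99 latency (328 vs 75).
Opt4: worse on p99 latency (693 vs 75).
Opt5: worse on avg latency (169 vs 147).
Opt6: worse on p99 latency (553 vs 75).
Opt7: worse on p99 latency (147 vs 75).
Opt8: worse on p99 latency (736 vs 75).
Opt9: worse on avg latency (175 vs 147).
Opt10: worse on avg latency (185 vs 147).
No option is at least as good as Opt1 on every objective and strictly better on one.

No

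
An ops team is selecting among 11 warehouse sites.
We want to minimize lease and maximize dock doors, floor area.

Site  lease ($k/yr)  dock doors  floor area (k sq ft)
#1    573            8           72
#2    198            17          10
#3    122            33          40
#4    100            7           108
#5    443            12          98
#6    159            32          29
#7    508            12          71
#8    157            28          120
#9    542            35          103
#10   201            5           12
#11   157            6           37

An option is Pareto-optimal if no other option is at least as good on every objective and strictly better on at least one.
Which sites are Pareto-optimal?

#3, #4, #8, #9

#1: dominated by #5 (lease 443≤573, dock doors 12≥8, floor area 98≥72).
#2: dominated by #3 (lease 122≤198, dock doors 33≥17, floor area 40≥10).
#3: not dominated.
#4: not dominated (best lease).
#5: dominated by #8 (lease 157≤443, dock doors 28≥12, floor area 120≥98).
#6: dominated by #3 (lease 122≤159, dock doors 33≥32, floor area 40≥29).
#7: dominated by #5 (lease 443≤508, dock doors 12≥12, floor area 98≥71).
#8: not dominated (best floor area).
#9: not dominated (best dock doors).
#10: dominated by #3 (lease 122≤201, dock doors 33≥5, floor area 40≥12).
#11: dominated by #3 (lease 122≤157, dock doors 33≥6, floor area 40≥37).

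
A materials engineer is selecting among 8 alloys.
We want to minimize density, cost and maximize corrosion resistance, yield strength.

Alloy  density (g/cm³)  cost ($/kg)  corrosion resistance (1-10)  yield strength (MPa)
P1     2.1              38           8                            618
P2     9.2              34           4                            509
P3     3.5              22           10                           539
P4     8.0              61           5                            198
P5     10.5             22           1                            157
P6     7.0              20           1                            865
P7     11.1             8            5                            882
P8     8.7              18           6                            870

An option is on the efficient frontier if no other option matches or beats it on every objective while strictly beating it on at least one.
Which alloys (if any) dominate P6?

P1: worse on cost (38 vs 20).
P2: worse on density (9.2 vs 7.0).
P3: worse on cost (22 vs 20).
P4: worse on density (8.0 vs 7.0).
P5: worse on density (10.5 vs 7.0).
P7: worse on density (11.1 vs 7.0).
P8: worse on density (8.7 vs 7.0).
No option dominates P6.

none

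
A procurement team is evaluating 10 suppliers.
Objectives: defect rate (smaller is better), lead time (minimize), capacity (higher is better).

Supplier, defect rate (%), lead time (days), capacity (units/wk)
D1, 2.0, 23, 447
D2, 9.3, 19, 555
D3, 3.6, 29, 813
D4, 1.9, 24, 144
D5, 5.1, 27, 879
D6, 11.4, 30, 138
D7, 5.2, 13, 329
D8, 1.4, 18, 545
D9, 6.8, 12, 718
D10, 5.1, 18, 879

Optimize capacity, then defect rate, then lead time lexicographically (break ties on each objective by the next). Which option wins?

First maximize capacity: best is 879, kept {D5, D10}.
Then minimize defect rate: best is 5.1, kept {D5, D10}.
Then minimize lead time: best is 18, kept {D10}.

D10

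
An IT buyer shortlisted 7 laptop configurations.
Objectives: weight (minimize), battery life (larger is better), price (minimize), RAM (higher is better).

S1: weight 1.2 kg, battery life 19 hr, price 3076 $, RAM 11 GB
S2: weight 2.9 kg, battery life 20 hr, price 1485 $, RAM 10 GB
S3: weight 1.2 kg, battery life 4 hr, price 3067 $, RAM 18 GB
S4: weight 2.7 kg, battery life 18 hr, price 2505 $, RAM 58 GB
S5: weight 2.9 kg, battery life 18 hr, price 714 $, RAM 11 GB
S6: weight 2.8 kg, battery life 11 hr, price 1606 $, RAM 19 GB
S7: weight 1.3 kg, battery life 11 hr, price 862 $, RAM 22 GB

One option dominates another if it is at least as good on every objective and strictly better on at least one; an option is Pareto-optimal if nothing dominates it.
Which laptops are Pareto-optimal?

S1, S2, S3, S4, S5, S7

S1: not dominated.
S2: not dominated (best battery life).
S3: not dominated.
S4: not dominated (best RAM).
S5: not dominated (best price).
S6: dominated by S7 (weight 1.3≤2.8, battery life 11≥11, price 862≤1606, RAM 22≥19).
S7: not dominated.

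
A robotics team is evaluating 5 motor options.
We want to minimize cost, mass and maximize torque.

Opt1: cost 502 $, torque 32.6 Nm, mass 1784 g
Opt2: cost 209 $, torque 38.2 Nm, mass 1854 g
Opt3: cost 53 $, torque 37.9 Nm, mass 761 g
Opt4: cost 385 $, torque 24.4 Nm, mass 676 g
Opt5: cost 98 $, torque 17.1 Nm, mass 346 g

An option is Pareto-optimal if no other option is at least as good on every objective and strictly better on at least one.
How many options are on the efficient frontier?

Opt1: dominated by Opt3 (cost 53≤502, torque 37.9≥32.6, mass 761≤1784).
Opt2: not dominated (best torque).
Opt3: not dominated (best cost).
Opt4: not dominated.
Opt5: not dominated (best mass).
Pareto-optimal: Opt2, Opt3, Opt4, Opt5 → 4.

4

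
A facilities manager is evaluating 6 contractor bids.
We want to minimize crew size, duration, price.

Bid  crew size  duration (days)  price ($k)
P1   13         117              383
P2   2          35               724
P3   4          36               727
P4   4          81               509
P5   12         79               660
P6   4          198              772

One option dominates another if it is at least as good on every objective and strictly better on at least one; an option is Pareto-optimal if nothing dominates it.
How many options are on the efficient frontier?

P1: not dominated (best price).
P2: not dominated (best crew size).
P3: dominated by P2 (crew size 2≤4, duration 35≤36, price 724≤727).
P4: not dominated.
P5: not dominated.
P6: dominated by P2 (crew size 2≤4, duration 35≤198, price 724≤772).
Pareto-optimal: P1, P2, P4, P5 → 4.

4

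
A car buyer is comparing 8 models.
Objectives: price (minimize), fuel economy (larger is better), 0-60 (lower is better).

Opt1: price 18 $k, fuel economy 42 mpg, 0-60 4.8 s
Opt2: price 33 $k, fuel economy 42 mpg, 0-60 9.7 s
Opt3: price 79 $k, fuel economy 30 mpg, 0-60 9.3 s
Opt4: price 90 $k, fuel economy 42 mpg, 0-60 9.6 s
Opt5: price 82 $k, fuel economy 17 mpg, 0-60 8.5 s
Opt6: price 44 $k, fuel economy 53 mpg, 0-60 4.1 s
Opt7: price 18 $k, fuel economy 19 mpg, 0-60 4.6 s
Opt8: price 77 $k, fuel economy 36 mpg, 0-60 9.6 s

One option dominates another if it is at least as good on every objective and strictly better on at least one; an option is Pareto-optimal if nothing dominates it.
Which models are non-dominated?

Opt1: not dominated.
Opt2: dominated by Opt1 (price 18≤33, fuel economy 42≥42, 0-60 4.8≤9.7).
Opt3: dominated by Opt1 (price 18≤79, fuel economy 42≥30, 0-60 4.8≤9.3).
Opt4: dominated by Opt1 (price 18≤90, fuel economy 42≥42, 0-60 4.8≤9.6).
Opt5: dominated by Opt1 (price 18≤82, fuel economy 42≥17, 0-60 4.8≤8.5).
Opt6: not dominated (best fuel economy).
Opt7: not dominated.
Opt8: dominated by Opt1 (price 18≤77, fuel economy 42≥36, 0-60 4.8≤9.6).

Opt1, Opt6, Opt7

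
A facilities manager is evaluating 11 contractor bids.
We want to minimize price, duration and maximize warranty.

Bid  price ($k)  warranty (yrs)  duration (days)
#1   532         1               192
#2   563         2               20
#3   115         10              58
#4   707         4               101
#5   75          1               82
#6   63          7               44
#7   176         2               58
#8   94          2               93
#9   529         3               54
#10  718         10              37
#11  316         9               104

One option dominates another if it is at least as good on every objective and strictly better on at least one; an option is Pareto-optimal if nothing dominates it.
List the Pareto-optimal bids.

#2, #3, #6, #10

#1: dominated by #3 (price 115≤532, warranty 10≥1, duration 58≤192).
#2: not dominated (best duration).
#3: not dominated.
#4: dominated by #3 (price 115≤707, warranty 10≥4, duration 58≤101).
#5: dominated by #6 (price 63≤75, warranty 7≥1, duration 44≤82).
#6: not dominated (best price).
#7: dominated by #3 (price 115≤176, warranty 10≥2, duration 58≤58).
#8: dominated by #6 (price 63≤94, warranty 7≥2, duration 44≤93).
#9: dominated by #6 (price 63≤529, warranty 7≥3, duration 44≤54).
#10: not dominated.
#11: dominated by #3 (price 115≤316, warranty 10≥9, duration 58≤104).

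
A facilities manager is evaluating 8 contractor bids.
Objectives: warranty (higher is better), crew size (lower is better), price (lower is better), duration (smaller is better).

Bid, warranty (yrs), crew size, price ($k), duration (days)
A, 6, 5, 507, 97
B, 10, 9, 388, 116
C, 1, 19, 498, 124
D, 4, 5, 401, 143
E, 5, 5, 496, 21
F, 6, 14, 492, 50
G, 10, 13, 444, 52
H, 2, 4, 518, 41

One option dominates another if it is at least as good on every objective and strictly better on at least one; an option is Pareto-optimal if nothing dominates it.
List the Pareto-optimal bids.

A, B, D, E, F, G, H

A: not dominated.
B: not dominated (best price).
C: dominated by B (warranty 10≥1, crew size 9≤19, price 388≤498, duration 116≤124).
D: not dominated.
E: not dominated (best duration).
F: not dominated.
G: not dominated.
H: not dominated (best crew size).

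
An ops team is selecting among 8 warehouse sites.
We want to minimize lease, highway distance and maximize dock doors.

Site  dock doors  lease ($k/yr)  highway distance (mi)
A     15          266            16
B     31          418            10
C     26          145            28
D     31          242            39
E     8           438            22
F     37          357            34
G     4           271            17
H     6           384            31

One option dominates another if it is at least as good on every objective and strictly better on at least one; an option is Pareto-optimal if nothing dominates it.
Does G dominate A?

No

G vs A: G is worse on dock doors (4 vs 15), so it does not dominate A.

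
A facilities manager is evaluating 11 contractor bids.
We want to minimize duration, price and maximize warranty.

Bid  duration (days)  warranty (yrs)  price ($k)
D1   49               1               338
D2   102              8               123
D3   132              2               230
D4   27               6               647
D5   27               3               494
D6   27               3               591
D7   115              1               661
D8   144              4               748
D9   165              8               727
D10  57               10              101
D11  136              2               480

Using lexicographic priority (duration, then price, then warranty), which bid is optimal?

D5

First minimize duration: best is 27, kept {D4, D5, D6}.
Then minimize price: best is 494, kept {D5}.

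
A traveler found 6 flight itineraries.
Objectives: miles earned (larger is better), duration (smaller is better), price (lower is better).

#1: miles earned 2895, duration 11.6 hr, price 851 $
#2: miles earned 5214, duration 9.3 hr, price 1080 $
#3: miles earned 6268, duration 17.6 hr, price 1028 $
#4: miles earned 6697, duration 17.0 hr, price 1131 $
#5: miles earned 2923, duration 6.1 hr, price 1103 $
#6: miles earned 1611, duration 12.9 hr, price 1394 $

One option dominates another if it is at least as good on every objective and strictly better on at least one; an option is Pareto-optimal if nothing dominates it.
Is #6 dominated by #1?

#1 vs #6: miles earned 2895≥1611, duration 11.6≤12.9, price 851≤1394 — #1 is at least as good on every objective with at least one strict improvement.

Yes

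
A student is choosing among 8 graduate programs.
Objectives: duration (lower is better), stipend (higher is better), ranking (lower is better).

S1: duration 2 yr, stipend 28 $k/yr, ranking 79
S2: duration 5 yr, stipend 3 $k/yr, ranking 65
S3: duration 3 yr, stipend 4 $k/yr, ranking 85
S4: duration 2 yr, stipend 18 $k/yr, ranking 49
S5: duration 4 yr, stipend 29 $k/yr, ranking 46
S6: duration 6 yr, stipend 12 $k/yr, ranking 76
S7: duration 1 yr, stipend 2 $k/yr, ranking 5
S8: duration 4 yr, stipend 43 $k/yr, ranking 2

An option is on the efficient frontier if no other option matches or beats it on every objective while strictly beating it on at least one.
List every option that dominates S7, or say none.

none

S1: worse on duration (2 vs 1).
S2: worse on duration (5 vs 1).
S3: worse on duration (3 vs 1).
S4: worse on duration (2 vs 1).
S5: worse on duration (4 vs 1).
S6: worse on duration (6 vs 1).
S8: worse on duration (4 vs 1).
No option dominates S7.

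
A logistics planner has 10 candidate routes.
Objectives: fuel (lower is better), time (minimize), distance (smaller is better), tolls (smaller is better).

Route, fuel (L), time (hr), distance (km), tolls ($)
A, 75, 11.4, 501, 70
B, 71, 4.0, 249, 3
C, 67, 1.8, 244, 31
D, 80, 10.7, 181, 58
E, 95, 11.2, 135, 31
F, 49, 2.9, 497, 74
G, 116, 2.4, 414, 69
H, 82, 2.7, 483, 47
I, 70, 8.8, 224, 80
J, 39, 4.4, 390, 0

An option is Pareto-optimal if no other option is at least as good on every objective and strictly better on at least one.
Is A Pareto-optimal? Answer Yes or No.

B vs A: fuel 71≤75, time 4.0≤11.4, distance 249≤501, tolls 3≤70 — B is at least as good on every objective and strictly better on at least one, so B dominates A.

No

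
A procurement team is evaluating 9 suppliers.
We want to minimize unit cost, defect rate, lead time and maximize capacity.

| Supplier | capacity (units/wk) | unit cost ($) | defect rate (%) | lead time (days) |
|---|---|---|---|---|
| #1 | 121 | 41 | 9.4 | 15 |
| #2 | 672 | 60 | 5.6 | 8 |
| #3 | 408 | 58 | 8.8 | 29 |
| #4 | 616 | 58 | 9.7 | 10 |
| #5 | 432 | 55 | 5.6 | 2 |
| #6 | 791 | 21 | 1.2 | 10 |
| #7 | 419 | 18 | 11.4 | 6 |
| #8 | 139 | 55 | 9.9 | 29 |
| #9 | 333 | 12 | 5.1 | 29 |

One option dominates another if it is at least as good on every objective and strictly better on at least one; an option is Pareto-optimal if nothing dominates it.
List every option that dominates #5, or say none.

#1: worse on capacity (121 vs 432).
#2: worse on unit cost (60 vs 55).
#3: worse on capacity (408 vs 432).
#4: worse on unit cost (58 vs 55).
#6: worse on lead time (10 vs 2).
#7: worse on capacity (419 vs 432).
#8: worse on capacity (139 vs 432).
#9: worse on capacity (333 vs 432).
No option dominates #5.

none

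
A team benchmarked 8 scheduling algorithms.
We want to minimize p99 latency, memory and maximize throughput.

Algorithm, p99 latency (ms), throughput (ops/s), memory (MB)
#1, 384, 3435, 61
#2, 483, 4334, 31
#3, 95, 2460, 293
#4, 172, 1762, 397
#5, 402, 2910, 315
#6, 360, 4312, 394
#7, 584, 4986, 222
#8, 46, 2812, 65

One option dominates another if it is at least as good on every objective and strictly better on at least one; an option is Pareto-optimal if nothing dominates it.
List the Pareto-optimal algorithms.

#1: not dominated.
#2: not dominated (best memory).
#3: dominated by #8 (p99 latency 46≤95, throughput 2812≥2460, memory 65≤293).
#4: dominated by #3 (p99 latency 95≤172, throughput 2460≥1762, memory 293≤397).
#5: dominated by #1 (p99 latency 384≤402, throughput 3435≥2910, memory 61≤315).
#6: not dominated.
#7: not dominated (best throughput).
#8: not dominated (best p99 latency).

#1, #2, #6, #7, #8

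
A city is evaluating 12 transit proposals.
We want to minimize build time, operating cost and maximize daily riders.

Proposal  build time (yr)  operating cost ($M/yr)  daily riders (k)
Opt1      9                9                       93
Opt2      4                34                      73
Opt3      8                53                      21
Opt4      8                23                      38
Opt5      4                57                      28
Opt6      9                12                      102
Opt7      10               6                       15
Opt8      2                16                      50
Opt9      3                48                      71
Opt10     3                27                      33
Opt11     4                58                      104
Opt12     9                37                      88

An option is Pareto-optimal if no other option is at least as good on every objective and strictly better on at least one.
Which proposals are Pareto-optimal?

Opt1: not dominated.
Opt2: not dominated.
Opt3: dominated by Opt2 (build time 4≤8, operating cost 34≤53, daily riders 73≥21).
Opt4: dominated by Opt8 (build time 2≤8, operating cost 16≤23, daily riders 50≥38).
Opt5: dominated by Opt2 (build time 4≤4, operating cost 34≤57, daily riders 73≥28).
Opt6: not dominated.
Opt7: not dominated (best operating cost).
Opt8: not dominated (best build time).
Opt9: not dominated.
Opt10: dominated by Opt8 (build time 2≤3, operating cost 16≤27, daily riders 50≥33).
Opt11: not dominated (best daily riders).
Opt12: dominated by Opt1 (build time 9≤9, operating cost 9≤37, daily riders 93≥88).

Opt1, Opt2, Opt6, Opt7, Opt8, Opt9, Opt11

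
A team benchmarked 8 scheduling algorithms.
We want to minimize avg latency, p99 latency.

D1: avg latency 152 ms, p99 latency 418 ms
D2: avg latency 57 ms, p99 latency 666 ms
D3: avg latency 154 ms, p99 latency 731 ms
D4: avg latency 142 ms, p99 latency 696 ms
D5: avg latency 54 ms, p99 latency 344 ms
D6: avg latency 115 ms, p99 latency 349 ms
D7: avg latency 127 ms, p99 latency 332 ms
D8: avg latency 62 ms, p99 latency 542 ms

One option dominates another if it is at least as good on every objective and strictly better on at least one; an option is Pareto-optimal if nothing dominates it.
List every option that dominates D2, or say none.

D5: avg latency 54≤57, p99 latency 344≤666 — dominates D2.
Others (D1, D3, D4, D6, D7, D8) are each worse than D2 on at least one objective.

D5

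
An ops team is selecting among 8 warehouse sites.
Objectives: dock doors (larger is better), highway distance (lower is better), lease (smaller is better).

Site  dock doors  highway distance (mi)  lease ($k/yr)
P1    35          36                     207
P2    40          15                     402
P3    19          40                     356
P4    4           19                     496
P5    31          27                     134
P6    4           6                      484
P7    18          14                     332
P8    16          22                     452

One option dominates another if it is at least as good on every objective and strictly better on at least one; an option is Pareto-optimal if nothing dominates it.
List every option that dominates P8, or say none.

P2: dock doors 40≥16, highway distance 15≤22, lease 402≤452 — dominates P8.
P7: dock doors 18≥16, highway distance 14≤22, lease 332≤452 — dominates P8.
Others (P1, P3, P4, P5, P6) are each worse than P8 on at least one objective.

P2, P7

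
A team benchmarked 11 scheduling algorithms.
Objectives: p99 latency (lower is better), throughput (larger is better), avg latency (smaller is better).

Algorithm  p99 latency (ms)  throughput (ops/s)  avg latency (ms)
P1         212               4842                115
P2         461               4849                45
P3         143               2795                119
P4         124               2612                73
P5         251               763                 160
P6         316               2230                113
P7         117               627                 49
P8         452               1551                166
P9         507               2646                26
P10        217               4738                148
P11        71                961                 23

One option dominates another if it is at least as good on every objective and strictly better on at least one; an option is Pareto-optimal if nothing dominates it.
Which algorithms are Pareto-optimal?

P1, P2, P3, P4, P9, P11

P1: not dominated.
P2: not dominated (best throughput).
P3: not dominated.
P4: not dominated.
P5: dominated by P1 (p99 latency 212≤251, throughput 4842≥763, avg latency 115≤160).
P6: dominated by P4 (p99 latency 124≤316, throughput 2612≥2230, avg latency 73≤113).
P7: dominated by P11 (p99 latency 71≤117, throughput 961≥627, avg latency 23≤49).
P8: dominated by P1 (p99 latency 212≤452, throughput 4842≥1551, avg latency 115≤166).
P9: not dominated.
P10: dominated by P1 (p99 latency 212≤217, throughput 4842≥4738, avg latency 115≤148).
P11: not dominated (best p99 latency).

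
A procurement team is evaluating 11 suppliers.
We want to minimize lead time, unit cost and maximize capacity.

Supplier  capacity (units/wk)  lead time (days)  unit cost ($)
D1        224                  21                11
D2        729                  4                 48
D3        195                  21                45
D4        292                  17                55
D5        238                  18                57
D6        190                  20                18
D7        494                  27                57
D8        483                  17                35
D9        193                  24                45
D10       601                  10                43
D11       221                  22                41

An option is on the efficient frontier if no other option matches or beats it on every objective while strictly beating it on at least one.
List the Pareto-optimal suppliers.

D1, D2, D6, D8, D10

D1: not dominated (best unit cost).
D2: not dominated (best capacity).
D3: dominated by D1 (capacity 224≥195, lead time 21≤21, unit cost 11≤45).
D4: dominated by D2 (capacity 729≥292, lead time 4≤17, unit cost 48≤55).
D5: dominated by D2 (capacity 729≥238, lead time 4≤18, unit cost 48≤57).
D6: not dominated.
D7: dominated by D2 (capacity 729≥494, lead time 4≤27, unit cost 48≤57).
D8: not dominated.
D9: dominated by D1 (capacity 224≥193, lead time 21≤24, unit cost 11≤45).
D10: not dominated.
D11: dominated by D1 (capacity 224≥221, lead time 21≤22, unit cost 11≤41).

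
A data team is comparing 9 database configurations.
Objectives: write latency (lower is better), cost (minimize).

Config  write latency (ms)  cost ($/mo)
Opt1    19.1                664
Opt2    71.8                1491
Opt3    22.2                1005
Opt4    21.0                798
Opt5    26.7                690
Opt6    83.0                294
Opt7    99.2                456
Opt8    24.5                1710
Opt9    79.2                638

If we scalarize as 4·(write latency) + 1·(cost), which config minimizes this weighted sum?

Opt1: 4·19.1 + 1·664 = 740.4
Opt2: 4·71.8 + 1·1491 = 1778.2
Opt3: 4·22.2 + 1·1005 = 1093.8
Opt4: 4·21.0 + 1·798 = 882.0
Opt5: 4·26.7 + 1·690 = 796.8
Opt6: 4·83.0 + 1·294 = 626.0
Opt7: 4·99.2 + 1·456 = 852.8
Opt8: 4·24.5 + 1·1710 = 1808.0
Opt9: 4·79.2 + 1·638 = 954.8
Lowest: Opt6 at 626.0.

Opt6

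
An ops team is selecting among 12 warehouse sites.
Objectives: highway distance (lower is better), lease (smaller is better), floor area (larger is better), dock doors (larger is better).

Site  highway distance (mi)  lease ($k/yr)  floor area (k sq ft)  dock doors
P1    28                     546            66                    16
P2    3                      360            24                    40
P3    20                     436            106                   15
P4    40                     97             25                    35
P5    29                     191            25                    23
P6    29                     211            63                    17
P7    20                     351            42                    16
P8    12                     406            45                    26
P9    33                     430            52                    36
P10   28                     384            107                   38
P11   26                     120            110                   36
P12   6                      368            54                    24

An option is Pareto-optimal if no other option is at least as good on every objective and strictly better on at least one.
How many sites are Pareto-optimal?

8

P1: dominated by P10 (highway distance 28≤28, lease 384≤546, floor area 107≥66, dock doors 38≥16).
P2: not dominated (best highway distance).
P3: not dominated.
P4: not dominated (best lease).
P5: dominated by P11 (highway distance 26≤29, lease 120≤191, floor area 110≥25, dock doors 36≥23).
P6: dominated by P11 (highway distance 26≤29, lease 120≤211, floor area 110≥63, dock doors 36≥17).
P7: not dominated.
P8: not dominated.
P9: dominated by P10 (highway distance 28≤33, lease 384≤430, floor area 107≥52, dock doors 38≥36).
P10: not dominated.
P11: not dominated (best floor area).
P12: not dominated.
Pareto-optimal: P2, P3, P4, P7, P8, P10, P11, P12 → 8.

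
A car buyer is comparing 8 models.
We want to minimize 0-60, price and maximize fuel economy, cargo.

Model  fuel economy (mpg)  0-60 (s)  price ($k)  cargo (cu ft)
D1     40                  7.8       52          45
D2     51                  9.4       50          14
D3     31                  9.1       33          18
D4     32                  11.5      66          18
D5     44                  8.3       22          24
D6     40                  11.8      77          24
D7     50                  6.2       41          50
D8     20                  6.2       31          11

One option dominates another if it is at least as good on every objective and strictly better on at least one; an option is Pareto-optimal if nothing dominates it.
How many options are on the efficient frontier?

D1: dominated by D7 (fuel economy 50≥40, 0-60 6.2≤7.8, price 41≤52, cargo 50≥45).
D2: not dominated (best fuel economy).
D3: dominated by D5 (fuel economy 44≥31, 0-60 8.3≤9.1, price 22≤33, cargo 24≥18).
D4: dominated by D1 (fuel economy 40≥32, 0-60 7.8≤11.5, price 52≤66, cargo 45≥18).
D5: not dominated (best price).
D6: dominated by D1 (fuel economy 40≥40, 0-60 7.8≤11.8, price 52≤77, cargo 45≥24).
D7: not dominated (best cargo).
D8: not dominated.
Pareto-optimal: D2, D5, D7, D8 → 4.

4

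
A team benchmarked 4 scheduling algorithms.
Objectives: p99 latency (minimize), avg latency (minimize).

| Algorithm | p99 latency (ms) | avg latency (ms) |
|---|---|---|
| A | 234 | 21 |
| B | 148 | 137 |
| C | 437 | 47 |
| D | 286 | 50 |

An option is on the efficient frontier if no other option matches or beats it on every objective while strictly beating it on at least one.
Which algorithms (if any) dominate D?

A

A: p99 latency 234≤286, avg latency 21≤50 — dominates D.
Others (B, C) are each worse than D on at least one objective.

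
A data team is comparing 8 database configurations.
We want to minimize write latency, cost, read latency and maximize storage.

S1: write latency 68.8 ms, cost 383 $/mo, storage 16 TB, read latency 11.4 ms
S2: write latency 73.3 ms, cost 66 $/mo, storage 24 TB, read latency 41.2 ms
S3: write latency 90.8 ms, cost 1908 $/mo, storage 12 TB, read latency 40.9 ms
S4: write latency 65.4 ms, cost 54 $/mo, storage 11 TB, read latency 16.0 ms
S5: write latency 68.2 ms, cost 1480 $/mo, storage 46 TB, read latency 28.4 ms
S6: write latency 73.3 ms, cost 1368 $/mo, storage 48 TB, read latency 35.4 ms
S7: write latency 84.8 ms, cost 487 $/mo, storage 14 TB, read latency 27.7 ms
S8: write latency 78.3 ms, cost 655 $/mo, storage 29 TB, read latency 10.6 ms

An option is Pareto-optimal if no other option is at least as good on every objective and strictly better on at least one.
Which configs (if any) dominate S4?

S1: worse on write latency (68.8 vs 65.4).
S2: worse on write latency (73.3 vs 65.4).
S3: worse on write latency (90.8 vs 65.4).
S5: worse on write latency (68.2 vs 65.4).
S6: worse on write latency (73.3 vs 65.4).
S7: worse on write latency (84.8 vs 65.4).
S8: worse on write latency (78.3 vs 65.4).
No option dominates S4.

none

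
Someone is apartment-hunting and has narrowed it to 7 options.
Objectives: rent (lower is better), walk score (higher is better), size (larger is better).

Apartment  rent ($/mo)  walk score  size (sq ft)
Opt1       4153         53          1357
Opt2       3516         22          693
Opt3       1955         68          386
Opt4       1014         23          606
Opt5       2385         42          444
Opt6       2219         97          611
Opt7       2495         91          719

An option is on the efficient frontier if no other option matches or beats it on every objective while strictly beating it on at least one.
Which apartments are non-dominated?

Opt1: not dominated (best size).
Opt2: dominated by Opt7 (rent 2495≤3516, walk score 91≥22, size 719≥693).
Opt3: not dominated.
Opt4: not dominated (best rent).
Opt5: dominated by Opt6 (rent 2219≤2385, walk score 97≥42, size 611≥444).
Opt6: not dominated (best walk score).
Opt7: not dominated.

Opt1, Opt3, Opt4, Opt6, Opt7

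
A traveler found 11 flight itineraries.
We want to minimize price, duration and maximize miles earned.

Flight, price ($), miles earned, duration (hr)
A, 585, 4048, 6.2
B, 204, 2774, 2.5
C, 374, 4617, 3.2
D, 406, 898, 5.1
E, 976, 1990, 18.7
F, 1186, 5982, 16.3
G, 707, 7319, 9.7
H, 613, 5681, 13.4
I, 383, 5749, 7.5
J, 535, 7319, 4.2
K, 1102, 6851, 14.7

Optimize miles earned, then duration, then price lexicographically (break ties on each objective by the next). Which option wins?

First maximize miles earned: best is 7319, kept {G, J}.
Then minimize duration: best is 4.2, kept {J}.

J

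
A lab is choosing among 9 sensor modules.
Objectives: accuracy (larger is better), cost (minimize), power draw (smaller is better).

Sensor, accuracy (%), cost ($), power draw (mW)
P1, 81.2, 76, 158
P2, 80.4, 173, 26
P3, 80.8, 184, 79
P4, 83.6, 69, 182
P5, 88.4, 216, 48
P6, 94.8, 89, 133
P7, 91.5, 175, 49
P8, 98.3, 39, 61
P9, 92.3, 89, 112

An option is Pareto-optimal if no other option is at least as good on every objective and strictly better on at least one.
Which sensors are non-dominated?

P1: dominated by P8 (accuracy 98.3≥81.2, cost 39≤76, power draw 61≤158).
P2: not dominated (best power draw).
P3: dominated by P7 (accuracy 91.5≥80.8, cost 175≤184, power draw 49≤79).
P4: dominated by P8 (accuracy 98.3≥83.6, cost 39≤69, power draw 61≤182).
P5: not dominated.
P6: dominated by P8 (accuracy 98.3≥94.8, cost 39≤89, power draw 61≤133).
P7: not dominated.
P8: not dominated (best accuracy).
P9: dominated by P8 (accuracy 98.3≥92.3, cost 39≤89, power draw 61≤112).

P2, P5, P7, P8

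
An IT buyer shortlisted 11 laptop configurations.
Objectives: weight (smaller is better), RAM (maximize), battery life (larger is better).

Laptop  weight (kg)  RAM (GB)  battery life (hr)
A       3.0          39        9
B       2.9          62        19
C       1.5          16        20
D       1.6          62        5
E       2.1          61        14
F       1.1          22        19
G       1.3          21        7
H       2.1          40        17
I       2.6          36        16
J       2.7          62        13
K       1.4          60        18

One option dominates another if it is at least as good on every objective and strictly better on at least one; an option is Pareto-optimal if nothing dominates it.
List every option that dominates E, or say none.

A: worse on weight (3.0 vs 2.1).
B: worse on weight (2.9 vs 2.1).
C: worse on RAM (16 vs 61).
D: worse on battery life (5 vs 14).
F: worse on RAM (22 vs 61).
G: worse on RAM (21 vs 61).
H: worse on RAM (40 vs 61).
I: worse on weight (2.6 vs 2.1).
J: worse on weight (2.7 vs 2.1).
K: worse on RAM (60 vs 61).
No option dominates E.

none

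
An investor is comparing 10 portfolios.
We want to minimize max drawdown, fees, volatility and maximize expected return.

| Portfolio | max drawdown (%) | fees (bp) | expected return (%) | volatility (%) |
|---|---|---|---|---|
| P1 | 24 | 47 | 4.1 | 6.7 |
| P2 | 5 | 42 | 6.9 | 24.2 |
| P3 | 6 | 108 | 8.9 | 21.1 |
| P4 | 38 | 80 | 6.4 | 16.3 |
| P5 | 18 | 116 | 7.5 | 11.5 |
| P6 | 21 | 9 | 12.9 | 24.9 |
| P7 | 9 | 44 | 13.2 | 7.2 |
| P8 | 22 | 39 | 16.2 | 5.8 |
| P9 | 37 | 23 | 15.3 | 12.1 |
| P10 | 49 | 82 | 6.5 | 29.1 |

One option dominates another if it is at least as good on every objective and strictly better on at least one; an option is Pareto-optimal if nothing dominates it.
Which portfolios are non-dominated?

P2, P3, P6, P7, P8, P9

P1: dominated by P8 (max drawdown 22≤24, fees 39≤47, expected return 16.2≥4.1, volatility 5.8≤6.7).
P2: not dominated (best max drawdown).
P3: not dominated.
P4: dominated by P7 (max drawdown 9≤38, fees 44≤80, expected return 13.2≥6.4, volatility 7.2≤16.3).
P5: dominated by P7 (max drawdown 9≤18, fees 44≤116, expected return 13.2≥7.5, volatility 7.2≤11.5).
P6: not dominated (best fees).
P7: not dominated.
P8: not dominated (best expected return).
P9: not dominated.
P10: dominated by P2 (max drawdown 5≤49, fees 42≤82, expected return 6.9≥6.5, volatility 24.2≤29.1).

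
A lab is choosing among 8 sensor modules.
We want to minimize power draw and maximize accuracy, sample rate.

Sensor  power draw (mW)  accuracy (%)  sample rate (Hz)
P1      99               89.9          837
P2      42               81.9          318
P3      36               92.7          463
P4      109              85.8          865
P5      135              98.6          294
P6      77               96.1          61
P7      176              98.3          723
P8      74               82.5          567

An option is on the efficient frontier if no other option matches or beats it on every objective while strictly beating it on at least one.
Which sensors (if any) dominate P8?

P1: worse on power draw (99 vs 74).
P2: worse on accuracy (81.9 vs 82.5).
P3: worse on sample rate (463 vs 567).
P4: worse on power draw (109 vs 74).
P5: worse on power draw (135 vs 74).
P6: worse on power draw (77 vs 74).
P7: worse on power draw (176 vs 74).
No option dominates P8.

none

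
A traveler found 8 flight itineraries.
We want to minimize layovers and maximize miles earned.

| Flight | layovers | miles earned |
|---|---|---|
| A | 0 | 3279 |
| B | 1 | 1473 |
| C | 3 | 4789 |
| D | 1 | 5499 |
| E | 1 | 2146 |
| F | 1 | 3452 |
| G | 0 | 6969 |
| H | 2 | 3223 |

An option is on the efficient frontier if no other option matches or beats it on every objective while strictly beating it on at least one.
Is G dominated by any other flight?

No

A: worse on miles earned (3279 vs 6969).
B: worse on layovers (1 vs 0).
C: worse on layovers (3 vs 0).
D: worse on layovers (1 vs 0).
E: worse on layovers (1 vs 0).
F: worse on layovers (1 vs 0).
H: worse on layovers (2 vs 0).
No option is at least as good as G on every objective and strictly better on one.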